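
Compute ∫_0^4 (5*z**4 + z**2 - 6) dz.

By the power rule, an antiderivative is F(z) = z**5 + z**3/3 - 6*z.
Then F(4) - F(0) = (3064/3) - (0) = 3064/3.

3064/3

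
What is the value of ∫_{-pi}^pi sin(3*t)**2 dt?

pi

Use the identity sin^2(3*t) = (1 - cos(6*t))/2.
An antiderivative is F(t) = t/2 - sin(6*t)/12.
Then F(pi) - F(-pi) = (pi/2) - (-pi/2) = pi.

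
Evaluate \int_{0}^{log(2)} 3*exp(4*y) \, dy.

Let u = exp(y), so du = exp(y) dy. When y = 0, u = 1; when y = log(2), u = 2.
The integral becomes 3·∫ u**3 du from 1 to 2, with antiderivative 3*u**4/4.
Back in y: F(y) = 3*exp(4*y)/4.
Then F(log(2)) - F(0) = (12) - (3/4) = 45/4.

45/4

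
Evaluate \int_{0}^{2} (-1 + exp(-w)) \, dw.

-1 - exp(-2)

An antiderivative is F(w) = -w - exp(-w).
Then F(2) - F(0) = (-2 - exp(-2)) - (-1) = -1 - exp(-2).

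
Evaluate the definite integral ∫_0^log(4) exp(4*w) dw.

255/4

Let u = exp(w), so du = exp(w) dw. When w = 0, u = 1; when w = log(4), u = 4.
The integral becomes ∫ u**3 du from 1 to 4, with antiderivative u**4/4.
Back in w: F(w) = exp(4*w)/4.
Then F(log(4)) - F(0) = (64) - (1/4) = 255/4.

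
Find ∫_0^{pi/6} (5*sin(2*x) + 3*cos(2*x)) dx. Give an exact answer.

5/4 + 3*sqrt(3)/4

An antiderivative is F(x) = 3*sin(2*x)/2 - 5*cos(2*x)/2.
Then F(pi/6) - F(0) = (-5/4 + 3*sqrt(3)/4) - (-5/2) = 5/4 + 3*sqrt(3)/4.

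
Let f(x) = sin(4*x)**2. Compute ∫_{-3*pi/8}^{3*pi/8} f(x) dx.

3*pi/8

Use the identity sin^2(4*x) = (1 - cos(8*x))/2.
An antiderivative is F(x) = x/2 - sin(8*x)/16.
Then F(3*pi/8) - F(-3*pi/8) = (3*pi/16) - (-3*pi/16) = 3*pi/8.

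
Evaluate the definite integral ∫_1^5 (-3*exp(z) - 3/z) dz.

An antiderivative is F(z) = -3*exp(z) - 3*log(z).
Then F(5) - F(1) = (-3*exp(5) - 3*log(5)) - (-3*exp(1)) = -3*exp(5) - 3*log(5) + 3*exp(1).

-3*exp(5) - 3*log(5) + 3*exp(1)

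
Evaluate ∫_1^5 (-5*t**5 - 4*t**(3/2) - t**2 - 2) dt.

-196016/15 - 40*sqrt(5)

By the power rule, an antiderivative is F(t) = -5*t**6/6 - 8*t**(5/2)/5 - t**3/3 - 2*t.
Then F(5) - F(1) = (-26145/2 - 40*sqrt(5)) - (-143/30) = -196016/15 - 40*sqrt(5).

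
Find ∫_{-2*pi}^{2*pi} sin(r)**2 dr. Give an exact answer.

Use the identity sin^2(r) = (1 - cos(2*r))/2.
An antiderivative is F(r) = r/2 - sin(2*r)/4.
Then F(2*pi) - F(-2*pi) = (pi) - (-pi) = 2*pi.

2*pi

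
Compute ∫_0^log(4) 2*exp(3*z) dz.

Let u = exp(z), so du = exp(z) dz. When z = 0, u = 1; when z = log(4), u = 4.
The integral becomes 2·∫ u**2 du from 1 to 4, with antiderivative 2*u**3/3.
Back in z: F(z) = 2*exp(3*z)/3.
Then F(log(4)) - F(0) = (128/3) - (2/3) = 42.

42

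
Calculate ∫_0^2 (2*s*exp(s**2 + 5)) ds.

Let u = s**2 + 5, so du = 2*s ds. When s = 0, u = 5; when s = 2, u = 9.
The integral becomes ∫ exp(u) du from 5 to 9, with antiderivative exp(u).
Back in s: F(s) = exp(s**2 + 5).
Then F(2) - F(0) = (exp(9)) - (exp(5)) = -exp(5) + exp(9).

-exp(5) + exp(9)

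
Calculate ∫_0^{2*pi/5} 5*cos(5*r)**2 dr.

pi

Use the identity cos^2(5*r) = (1 + cos(10*r))/2.
An antiderivative is F(r) = 5*r/2 + sin(10*r)/4.
Then F(2*pi/5) - F(0) = (pi) - (0) = pi.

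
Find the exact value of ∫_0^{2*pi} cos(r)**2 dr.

pi

Use the identity cos^2(r) = (1 + cos(2*r))/2.
An antiderivative is F(r) = r/2 + sin(2*r)/4.
Then F(2*pi) - F(0) = (pi) - (0) = pi.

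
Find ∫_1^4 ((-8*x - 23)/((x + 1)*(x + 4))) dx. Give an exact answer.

-2*log(5) - 4*log(2)

Factor the denominator: x**2 + 5*x + 4 = (x + 4)(x + 1).
Partial fractions: (-8*x - 23)/((x + 1)*(x + 4)) = -3/(x + 4) - 5/(x + 1).
An antiderivative is F(x) = -5*log(x + 1) - 3*log(x + 4).
Then F(4) - F(1) = (-5*log(5) - 9*log(2)) - (-3*log(5) - 5*log(2)) = -2*log(5) - 4*log(2).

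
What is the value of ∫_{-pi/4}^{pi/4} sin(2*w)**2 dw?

Use the identity sin^2(2*w) = (1 - cos(4*w))/2.
An antiderivative is F(w) = w/2 - sin(4*w)/8.
Then F(pi/4) - F(-pi/4) = (pi/8) - (-pi/8) = pi/4.

pi/4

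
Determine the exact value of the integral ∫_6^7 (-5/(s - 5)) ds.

An antiderivative is F(s) = -5*log(s - 5).
Then F(7) - F(6) = (-log(32)) - (0) = -log(32).

-log(32)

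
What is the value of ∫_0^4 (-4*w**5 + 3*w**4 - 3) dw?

By the power rule, an antiderivative is F(w) = -2*w**6/3 + 3*w**5/5 - 3*w.
Then F(4) - F(0) = (-31924/15) - (0) = -31924/15.

-31924/15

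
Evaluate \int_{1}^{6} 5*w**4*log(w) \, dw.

-1555 + 7776*log(2) + 7776*log(3)

Integrate by parts once (u = ln w, dv = 5*w**4 dw).
An antiderivative is F(w) = w**5*(5*log(w) - 1)/5.
Then F(6) - F(1) = (-7776/5 + 7776*log(2) + 7776*log(3)) - (-1/5) = -1555 + 7776*log(2) + 7776*log(3).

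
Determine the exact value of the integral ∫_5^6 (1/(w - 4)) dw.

log(2)

An antiderivative is F(w) = log(w - 4).
Then F(6) - F(5) = (log(2)) - (0) = log(2).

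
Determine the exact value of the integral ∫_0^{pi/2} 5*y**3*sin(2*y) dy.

5*pi*(-6 + pi**2)/16

Integrate by parts 3 times (u = y^3, dv = 5*sin(2*y) dy).
An antiderivative is F(y) = -5*y**3*cos(2*y)/2 + 15*y**2*sin(2*y)/4 + 15*y*cos(2*y)/4 - 15*sin(2*y)/8.
Then F(pi/2) - F(0) = (5*pi*(-6 + pi**2)/16) - (0) = 5*pi*(-6 + pi**2)/16.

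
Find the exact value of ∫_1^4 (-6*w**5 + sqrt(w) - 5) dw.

-12316/3

By the power rule, an antiderivative is F(w) = -w**6 + 2*w**(3/2)/3 - 5*w.
Then F(4) - F(1) = (-12332/3) - (-16/3) = -12316/3.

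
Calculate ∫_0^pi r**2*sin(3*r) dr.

Integrate by parts twice (u = r^2, dv = sin(3*r) dr).
An antiderivative is F(r) = -r**2*cos(3*r)/3 + 2*r*sin(3*r)/9 + 2*cos(3*r)/27.
Then F(pi) - F(0) = (-2/27 + pi**2/3) - (2/27) = -4/27 + pi**2/3.

-4/27 + pi**2/3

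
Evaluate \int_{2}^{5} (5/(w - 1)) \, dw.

An antiderivative is F(w) = 5*log(w - 1).
Then F(5) - F(2) = (10*log(2)) - (0) = 10*log(2).

10*log(2)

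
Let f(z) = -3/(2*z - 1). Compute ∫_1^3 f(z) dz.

-3*log(5)/2

An antiderivative is F(z) = -3*log(2*z - 1)/2.
Then F(3) - F(1) = (-3*log(5)/2) - (0) = -3*log(5)/2.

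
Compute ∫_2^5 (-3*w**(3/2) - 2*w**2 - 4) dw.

By the power rule, an antiderivative is F(w) = -6*w**(5/2)/5 - 2*w**3/3 - 4*w.
Then F(5) - F(2) = (-310/3 - 30*sqrt(5)) - (-40/3 - 24*sqrt(2)/5) = -90 - 30*sqrt(5) + 24*sqrt(2)/5.

-90 - 30*sqrt(5) + 24*sqrt(2)/5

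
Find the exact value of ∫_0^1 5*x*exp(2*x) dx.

Integrate by parts once (u = x, dv = 5*exp(2*x) dx).
An antiderivative is F(x) = (10*x - 5)*exp(2*x)/4.
Then F(1) - F(0) = (5*exp(2)/4) - (-5/4) = 5/4 + 5*exp(2)/4.

5/4 + 5*exp(2)/4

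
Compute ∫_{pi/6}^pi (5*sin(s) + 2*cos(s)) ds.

An antiderivative is F(s) = 2*sin(s) - 5*cos(s).
Then F(pi) - F(pi/6) = (5) - (1 - 5*sqrt(3)/2) = 4 + 5*sqrt(3)/2.

4 + 5*sqrt(3)/2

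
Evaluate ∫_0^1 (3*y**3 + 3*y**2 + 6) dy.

By the power rule, an antiderivative is F(y) = 3*y**4/4 + y**3 + 6*y.
Then F(1) - F(0) = (31/4) - (0) = 31/4.

31/4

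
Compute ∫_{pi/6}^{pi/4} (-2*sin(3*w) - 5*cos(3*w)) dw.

An antiderivative is F(w) = -5*sin(3*w)/3 + 2*cos(3*w)/3.
Then F(pi/4) - F(pi/6) = (-7*sqrt(2)/6) - (-5/3) = 5/3 - 7*sqrt(2)/6.

5/3 - 7*sqrt(2)/6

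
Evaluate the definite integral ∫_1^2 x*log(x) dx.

-3/4 + log(4)

Integrate by parts once (u = ln x, dv = x dx).
An antiderivative is F(x) = x**2*(2*log(x) - 1)/4.
Then F(2) - F(1) = (-1 + log(4)) - (-1/4) = -3/4 + log(4).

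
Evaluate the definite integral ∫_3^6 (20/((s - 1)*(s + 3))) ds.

-5*log(3) + 5*log(5)

Factor the denominator: s**2 + 2*s - 3 = (s + 3)(s - 1).
Partial fractions: 20/((s - 1)*(s + 3)) = -5/(s + 3) + 5/(s - 1).
An antiderivative is F(s) = 5*log(s - 1) - 5*log(s + 3).
Then F(6) - F(3) = (-10*log(3) + 5*log(5)) - (-5*log(3)) = -5*log(3) + 5*log(5).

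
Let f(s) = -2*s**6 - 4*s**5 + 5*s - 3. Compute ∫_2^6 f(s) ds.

-2329708/21

By the power rule, an antiderivative is F(s) = -2*s**7/7 - 2*s**6/3 + 5*s**2/2 - 3*s.
Then F(6) - F(2) = (-777096/7) - (-1580/21) = -2329708/21.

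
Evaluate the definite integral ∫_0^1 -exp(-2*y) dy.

(1 - exp(2))*exp(-2)/2

An antiderivative is F(y) = exp(-2*y)/2.
Then F(1) - F(0) = (exp(-2)/2) - (1/2) = (1 - exp(2))*exp(-2)/2.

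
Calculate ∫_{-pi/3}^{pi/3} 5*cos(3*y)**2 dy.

5*pi/3

Use the identity cos^2(3*y) = (1 + cos(6*y))/2.
An antiderivative is F(y) = 5*y/2 + 5*sin(6*y)/12.
Then F(pi/3) - F(-pi/3) = (5*pi/6) - (-5*pi/6) = 5*pi/3.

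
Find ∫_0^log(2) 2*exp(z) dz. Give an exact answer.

2

An antiderivative is F(z) = 2*exp(z).
Then F(log(2)) - F(0) = (4) - (2) = 2.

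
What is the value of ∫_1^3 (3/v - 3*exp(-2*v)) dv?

An antiderivative is F(v) = 3*log(v) + 3*exp(-2*v)/2.
Then F(3) - F(1) = (3*exp(-6)/2 + 3*log(3)) - (3*exp(-2)/2) = -3*exp(-2)/2 + 3*exp(-6)/2 + 3*log(3).

-3*exp(-2)/2 + 3*exp(-6)/2 + 3*log(3)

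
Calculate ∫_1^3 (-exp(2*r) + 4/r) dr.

-exp(6)/2 + exp(2)/2 + log(81)

An antiderivative is F(r) = -exp(2*r)/2 + 4*log(r).
Then F(3) - F(1) = (-exp(6)/2 + log(81)) - (-exp(2)/2) = -exp(6)/2 + exp(2)/2 + log(81).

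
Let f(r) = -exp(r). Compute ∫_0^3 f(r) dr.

1 - exp(3)

An antiderivative is F(r) = -exp(r).
Then F(3) - F(0) = (-exp(3)) - (-1) = 1 - exp(3).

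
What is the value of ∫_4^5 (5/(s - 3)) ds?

An antiderivative is F(s) = 5*log(s - 3).
Then F(5) - F(4) = (log(32)) - (0) = log(32).

log(32)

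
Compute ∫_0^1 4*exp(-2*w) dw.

2 - 2*exp(-2)

An antiderivative is F(w) = -2*exp(-2*w).
Then F(1) - F(0) = (-2*exp(-2)) - (-2) = 2 - 2*exp(-2).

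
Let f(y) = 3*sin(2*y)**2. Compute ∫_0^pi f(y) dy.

Use the identity sin^2(2*y) = (1 - cos(4*y))/2.
An antiderivative is F(y) = 3*y/2 - 3*sin(4*y)/8.
Then F(pi) - F(0) = (3*pi/2) - (0) = 3*pi/2.

3*pi/2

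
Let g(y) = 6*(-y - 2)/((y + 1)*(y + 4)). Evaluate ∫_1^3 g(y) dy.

-4*log(7) - 2*log(2) + 4*log(5)

Factor the denominator: y**2 + 5*y + 4 = (y + 4)(y + 1).
Partial fractions: 6*(-y - 2)/((y + 1)*(y + 4)) = -4/(y + 4) - 2/(y + 1).
An antiderivative is F(y) = -2*log(y + 1) - 4*log(y + 4).
Then F(3) - F(1) = (-4*log(7) - 4*log(2)) - (-4*log(5) - 2*log(2)) = -4*log(7) - 2*log(2) + 4*log(5).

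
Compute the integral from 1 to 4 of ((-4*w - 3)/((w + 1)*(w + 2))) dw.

Factor the denominator: w**2 + 3*w + 2 = (w + 2)(w + 1).
Partial fractions: (-4*w - 3)/((w + 1)*(w + 2)) = -5/(w + 2) + 1/(w + 1).
An antiderivative is F(w) = log(w + 1) - 5*log(w + 2).
Then F(4) - F(1) = (-5*log(3) - 5*log(2) + log(5)) - (-5*log(3) + log(2)) = log(5/64).

log(5/64)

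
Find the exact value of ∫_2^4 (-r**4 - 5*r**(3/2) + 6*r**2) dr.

-752/5 + 8*sqrt(2)

By the power rule, an antiderivative is F(r) = -2*r**(5/2) - r**5/5 + 2*r**3.
Then F(4) - F(2) = (-704/5) - (48/5 - 8*sqrt(2)) = -752/5 + 8*sqrt(2).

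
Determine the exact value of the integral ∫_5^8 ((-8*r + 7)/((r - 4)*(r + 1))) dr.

Factor the denominator: r**2 - 3*r - 4 = (r + 1)(r - 4).
Partial fractions: (-8*r + 7)/((r - 4)*(r + 1)) = -3/(r + 1) - 5/(r - 4).
An antiderivative is F(r) = -5*log(r - 4) - 3*log(r + 1).
Then F(8) - F(5) = (-10*log(2) - 6*log(3)) - (-3*log(3) - 3*log(2)) = -7*log(2) - 3*log(3).

-7*log(2) - 3*log(3)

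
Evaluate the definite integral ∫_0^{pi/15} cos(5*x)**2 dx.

sqrt(3)/40 + pi/30

Use the identity cos^2(5*x) = (1 + cos(10*x))/2.
An antiderivative is F(x) = x/2 + sin(10*x)/20.
Then F(pi/15) - F(0) = (sqrt(3)/40 + pi/30) - (0) = sqrt(3)/40 + pi/30.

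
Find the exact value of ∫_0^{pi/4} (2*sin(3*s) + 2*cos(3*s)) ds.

An antiderivative is F(s) = 2*sin(3*s)/3 - 2*cos(3*s)/3.
Then F(pi/4) - F(0) = (2*sqrt(2)/3) - (-2/3) = 2/3 + 2*sqrt(2)/3.

2/3 + 2*sqrt(2)/3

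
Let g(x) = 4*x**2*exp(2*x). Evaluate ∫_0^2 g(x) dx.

-1 + 5*exp(4)

Integrate by parts twice (u = x^2, dv = 4*exp(2*x) dx).
An antiderivative is F(x) = (2*x**2 - 2*x + 1)*exp(2*x).
Then F(2) - F(0) = (5*exp(4)) - (1) = -1 + 5*exp(4).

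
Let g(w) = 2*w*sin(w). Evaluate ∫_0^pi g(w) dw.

2*pi

Integrate by parts once (u = w, dv = 2*sin(w) dw).
An antiderivative is F(w) = -2*w*cos(w) + 2*sin(w).
Then F(pi) - F(0) = (2*pi) - (0) = 2*pi.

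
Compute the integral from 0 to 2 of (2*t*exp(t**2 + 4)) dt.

Let u = t**2 + 4, so du = 2*t dt. When t = 0, u = 4; when t = 2, u = 8.
The integral becomes ∫ exp(u) du from 4 to 8, with antiderivative exp(u).
Back in t: F(t) = exp(t**2 + 4).
Then F(2) - F(0) = (exp(8)) - (exp(4)) = -exp(4) + exp(8).

-exp(4) + exp(8)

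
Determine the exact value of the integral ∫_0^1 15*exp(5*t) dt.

Let u = 5*t, so du = 5 dt. When t = 0, u = 0; when t = 1, u = 5.
The integral becomes 3·∫ exp(u) du from 0 to 5, with antiderivative 3*exp(u).
Back in t: F(t) = 3*exp(5*t).
Then F(1) - F(0) = (3*exp(5)) - (3) = -3 + 3*exp(5).

-3 + 3*exp(5)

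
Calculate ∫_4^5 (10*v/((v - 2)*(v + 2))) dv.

Factor the denominator: v**2 - 4 = (v + 2)(v - 2).
Partial fractions: 10*v/((v - 2)*(v + 2)) = 5/(v + 2) + 5/(v - 2).
An antiderivative is F(v) = 5*log(v - 2) + 5*log(v + 2).
Then F(5) - F(4) = (5*log(3) + 5*log(7)) - (5*log(3) + 10*log(2)) = -10*log(2) + 5*log(7).

-10*log(2) + 5*log(7)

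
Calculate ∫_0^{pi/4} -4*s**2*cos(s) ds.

sqrt(2)*(-pi - pi**2/8 + 4)

Integrate by parts twice (u = s^2, dv = -4*cos(s) ds).
An antiderivative is F(s) = -4*s**2*sin(s) - 8*s*cos(s) + 8*sin(s).
Then F(pi/4) - F(0) = (sqrt(2)*(-pi - pi**2/8 + 4)) - (0) = sqrt(2)*(-pi - pi**2/8 + 4).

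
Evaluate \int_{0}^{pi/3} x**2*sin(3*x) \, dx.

-4/27 + pi**2/27

Integrate by parts twice (u = x^2, dv = sin(3*x) dx).
An antiderivative is F(x) = -x**2*cos(3*x)/3 + 2*x*sin(3*x)/9 + 2*cos(3*x)/27.
Then F(pi/3) - F(0) = (-2/27 + pi**2/27) - (2/27) = -4/27 + pi**2/27.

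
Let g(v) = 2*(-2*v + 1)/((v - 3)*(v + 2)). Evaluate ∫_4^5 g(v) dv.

Factor the denominator: v**2 - v - 6 = (v + 2)(v - 3).
Partial fractions: 2*(-2*v + 1)/((v - 3)*(v + 2)) = -2/(v + 2) - 2/(v - 3).
An antiderivative is F(v) = -2*log(v - 3) - 2*log(v + 2).
Then F(5) - F(4) = (-2*log(7) - 2*log(2)) - (-log(36)) = log(9/49).

log(9/49)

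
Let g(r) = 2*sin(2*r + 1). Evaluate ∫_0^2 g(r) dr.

-cos(5) + cos(1)

Let u = 2*r + 1, so du = 2 dr. When r = 0, u = 1; when r = 2, u = 5.
The integral becomes ∫ sin(u) du from 1 to 5, with antiderivative -cos(u).
Back in r: F(r) = -cos(2*r + 1).
Then F(2) - F(0) = (-cos(5)) - (-cos(1)) = -cos(5) + cos(1).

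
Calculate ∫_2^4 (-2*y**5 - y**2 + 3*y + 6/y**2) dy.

-8059/6

By the power rule, an antiderivative is F(y) = -y**6/3 - y**3/3 + 3*y**2/2 - 6/y.
Then F(4) - F(2) = (-8185/6) - (-21) = -8059/6.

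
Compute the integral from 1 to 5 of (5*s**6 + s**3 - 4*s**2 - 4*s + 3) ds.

1170908/21

By the power rule, an antiderivative is F(s) = 5*s**7/7 + s**4/4 - 4*s**3/3 - 2*s**2 + 3*s.
Then F(5) - F(1) = (4683685/84) - (53/84) = 1170908/21.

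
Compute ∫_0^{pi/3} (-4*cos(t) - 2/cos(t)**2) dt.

An antiderivative is F(t) = -4*sin(t) - 2*tan(t).
Then F(pi/3) - F(0) = (-4*sqrt(3)) - (0) = -4*sqrt(3).

-4*sqrt(3)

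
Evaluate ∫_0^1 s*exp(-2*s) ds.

Integrate by parts once (u = s, dv = exp(-2*s) ds).
An antiderivative is F(s) = (-2*s - 1)*exp(-2*s)/4.
Then F(1) - F(0) = (-3*exp(-2)/4) - (-1/4) = (-3 + exp(2))*exp(-2)/4.

(-3 + exp(2))*exp(-2)/4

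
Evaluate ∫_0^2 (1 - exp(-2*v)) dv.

exp(-4)/2 + 3/2

An antiderivative is F(v) = v + exp(-2*v)/2.
Then F(2) - F(0) = (exp(-4)/2 + 2) - (1/2) = exp(-4)/2 + 3/2.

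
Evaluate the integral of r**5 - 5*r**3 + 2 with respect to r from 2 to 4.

376

By the power rule, an antiderivative is F(r) = r**6/6 - 5*r**4/4 + 2*r.
Then F(4) - F(2) = (1112/3) - (-16/3) = 376.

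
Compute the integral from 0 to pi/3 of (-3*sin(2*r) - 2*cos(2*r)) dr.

-9/4 - sqrt(3)/2

An antiderivative is F(r) = -sin(2*r) + 3*cos(2*r)/2.
Then F(pi/3) - F(0) = (-sqrt(3)/2 - 3/4) - (3/2) = -9/4 - sqrt(3)/2.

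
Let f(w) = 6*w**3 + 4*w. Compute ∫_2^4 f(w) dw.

384

By the power rule, an antiderivative is F(w) = 3*w**4/2 + 2*w**2.
Then F(4) - F(2) = (416) - (32) = 384.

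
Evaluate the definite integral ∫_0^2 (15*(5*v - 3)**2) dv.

Let u = 5*v - 3, so du = 5 dv. When v = 0, u = -3; when v = 2, u = 7.
The integral becomes 3·∫ u**2 du from -3 to 7, with antiderivative u**3.
Back in v: F(v) = (5*v - 3)**3.
Then F(2) - F(0) = (343) - (-27) = 370.

370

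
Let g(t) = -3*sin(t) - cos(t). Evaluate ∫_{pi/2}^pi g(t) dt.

An antiderivative is F(t) = -sin(t) + 3*cos(t).
Then F(pi) - F(pi/2) = (-3) - (-1) = -2.

-2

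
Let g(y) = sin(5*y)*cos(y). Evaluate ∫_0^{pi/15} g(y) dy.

Use the identity sin(5*y)cos(y) = [sin(6*y) + sin(4*y)]/2.
An antiderivative is F(y) = -cos(4*y)/8 - cos(6*y)/12.
Then F(pi/15) - F(0) = (-sqrt(6*sqrt(5) + 30)/64 - sqrt(5)/192 + 1/192) - (-5/24) = -sqrt(6*sqrt(5) + 30)/64 - sqrt(5)/192 + 41/192.

-sqrt(6*sqrt(5) + 30)/64 - sqrt(5)/192 + 41/192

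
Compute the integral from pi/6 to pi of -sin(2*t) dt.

1/4

An antiderivative is F(t) = cos(2*t)/2.
Then F(pi) - F(pi/6) = (1/2) - (1/4) = 1/4.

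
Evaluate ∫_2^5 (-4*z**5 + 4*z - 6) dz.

-10350

By the power rule, an antiderivative is F(z) = -2*z**6/3 + 2*z**2 - 6*z.
Then F(5) - F(2) = (-31190/3) - (-140/3) = -10350.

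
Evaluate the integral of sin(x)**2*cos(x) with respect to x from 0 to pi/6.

Let u = sin(x), so du = cos(x) dx. When x = 0, u = 0; when x = pi/6, u = 1/2.
The integral becomes ∫ u**2 du from 0 to 1/2, with antiderivative u**3/3.
Back in x: F(x) = sin(x)**3/3.
Then F(pi/6) - F(0) = (1/24) - (0) = 1/24.

1/24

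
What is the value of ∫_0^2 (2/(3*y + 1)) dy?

2*log(7)/3

An antiderivative is F(y) = 2*log(3*y + 1)/3.
Then F(2) - F(0) = (2*log(7)/3) - (0) = 2*log(7)/3.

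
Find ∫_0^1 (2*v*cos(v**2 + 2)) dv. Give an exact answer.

-sin(2) + sin(3)

Let u = v**2 + 2, so du = 2*v dv. When v = 0, u = 2; when v = 1, u = 3.
The integral becomes ∫ cos(u) du from 2 to 3, with antiderivative sin(u).
Back in v: F(v) = sin(v**2 + 2).
Then F(1) - F(0) = (sin(3)) - (sin(2)) = -sin(2) + sin(3).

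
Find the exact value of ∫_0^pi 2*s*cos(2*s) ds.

Integrate by parts once (u = s, dv = 2*cos(2*s) ds).
An antiderivative is F(s) = s*sin(2*s) + cos(2*s)/2.
Then F(pi) - F(0) = (1/2) - (1/2) = 0.

0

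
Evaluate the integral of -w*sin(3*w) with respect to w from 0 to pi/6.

-1/9

Integrate by parts once (u = w, dv = -sin(3*w) dw).
An antiderivative is F(w) = w*cos(3*w)/3 - sin(3*w)/9.
Then F(pi/6) - F(0) = (-1/9) - (0) = -1/9.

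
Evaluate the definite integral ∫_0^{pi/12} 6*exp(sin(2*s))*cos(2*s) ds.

-3 + 3*exp(1/2)

Let u = sin(2*s), so du = 2*cos(2*s) ds. When s = 0, u = 0; when s = pi/12, u = 1/2.
The integral becomes 3·∫ exp(u) du from 0 to 1/2, with antiderivative 3*exp(u).
Back in s: F(s) = 3*exp(sin(2*s)).
Then F(pi/12) - F(0) = (3*exp(1/2)) - (3) = -3 + 3*exp(1/2).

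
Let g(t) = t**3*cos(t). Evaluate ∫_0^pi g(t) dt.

Integrate by parts 3 times (u = t^3, dv = cos(t) dt).
An antiderivative is F(t) = t**3*sin(t) + 3*t**2*cos(t) - 6*t*sin(t) - 6*cos(t).
Then F(pi) - F(0) = (6 - 3*pi**2) - (-6) = 12 - 3*pi**2.

12 - 3*pi**2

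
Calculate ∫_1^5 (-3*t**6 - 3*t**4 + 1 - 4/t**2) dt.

-1237436/35

By the power rule, an antiderivative is F(t) = -3*t**7/7 - 3*t**5/5 + t + 4/t.
Then F(5) - F(1) = (-1237297/35) - (139/35) = -1237436/35.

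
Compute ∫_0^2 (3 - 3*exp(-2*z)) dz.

An antiderivative is F(z) = 3*z + 3*exp(-2*z)/2.
Then F(2) - F(0) = (3*exp(-4)/2 + 6) - (3/2) = 3*exp(-4)/2 + 9/2.

3*exp(-4)/2 + 9/2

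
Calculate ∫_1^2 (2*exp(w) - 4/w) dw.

An antiderivative is F(w) = 2*exp(w) - 4*log(w).
Then F(2) - F(1) = (-log(16) + 2*exp(2)) - (2*exp(1)) = -2*exp(1) - 4*log(2) + 2*exp(2).

-2*exp(1) - 4*log(2) + 2*exp(2)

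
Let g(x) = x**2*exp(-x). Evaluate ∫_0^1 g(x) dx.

2 - 5*exp(-1)

Integrate by parts twice (u = x^2, dv = exp(-x) dx).
An antiderivative is F(x) = (-x**2 - 2*x - 2)*exp(-x).
Then F(1) - F(0) = (-5*exp(-1)) - (-2) = 2 - 5*exp(-1).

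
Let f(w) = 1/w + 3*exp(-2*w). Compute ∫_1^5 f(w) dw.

-3*exp(-10)/2 + 3*exp(-2)/2 + log(5)

An antiderivative is F(w) = log(w) - 3*exp(-2*w)/2.
Then F(5) - F(1) = (-3*exp(-10)/2 + log(5)) - (-3*exp(-2)/2) = -3*exp(-10)/2 + 3*exp(-2)/2 + log(5).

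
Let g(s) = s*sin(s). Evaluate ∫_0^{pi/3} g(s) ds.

-pi/6 + sqrt(3)/2

Integrate by parts once (u = s, dv = sin(s) ds).
An antiderivative is F(s) = -s*cos(s) + sin(s).
Then F(pi/3) - F(0) = (-pi/6 + sqrt(3)/2) - (0) = -pi/6 + sqrt(3)/2.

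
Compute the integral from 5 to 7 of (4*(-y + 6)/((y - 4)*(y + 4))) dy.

Factor the denominator: y**2 - 16 = (y + 4)(y - 4).
Partial fractions: 4*(-y + 6)/((y - 4)*(y + 4)) = -5/(y + 4) + 1/(y - 4).
An antiderivative is F(y) = log(y - 4) - 5*log(y + 4).
Then F(7) - F(5) = (-5*log(11) + log(3)) - (-10*log(3)) = -5*log(11) + 11*log(3).

-5*log(11) + 11*log(3)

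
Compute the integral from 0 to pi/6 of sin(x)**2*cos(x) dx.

Let u = sin(x), so du = cos(x) dx. When x = 0, u = 0; when x = pi/6, u = 1/2.
The integral becomes ∫ u**2 du from 0 to 1/2, with antiderivative u**3/3.
Back in x: F(x) = sin(x)**3/3.
Then F(pi/6) - F(0) = (1/24) - (0) = 1/24.

1/24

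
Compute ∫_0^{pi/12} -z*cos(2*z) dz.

Integrate by parts once (u = z, dv = -cos(2*z) dz).
An antiderivative is F(z) = -z*sin(2*z)/2 - cos(2*z)/4.
Then F(pi/12) - F(0) = (-sqrt(3)/8 - pi/48) - (-1/4) = -sqrt(3)/8 - pi/48 + 1/4.

-sqrt(3)/8 - pi/48 + 1/4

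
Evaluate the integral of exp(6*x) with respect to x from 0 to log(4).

Let u = exp(x), so du = exp(x) dx. When x = 0, u = 1; when x = log(4), u = 4.
The integral becomes ∫ u**5 du from 1 to 4, with antiderivative u**6/6.
Back in x: F(x) = exp(6*x)/6.
Then F(log(4)) - F(0) = (2048/3) - (1/6) = 1365/2.

1365/2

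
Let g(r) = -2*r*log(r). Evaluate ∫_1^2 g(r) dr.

Integrate by parts once (u = ln r, dv = -2*r dr).
An antiderivative is F(r) = -r**2*(2*log(r) - 1)/2.
Then F(2) - F(1) = (2 - log(16)) - (1/2) = 3/2 - log(16).

3/2 - log(16)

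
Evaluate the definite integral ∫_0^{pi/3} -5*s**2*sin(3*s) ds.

20/27 - 5*pi**2/27

Integrate by parts twice (u = s^2, dv = -5*sin(3*s) ds).
An antiderivative is F(s) = 5*s**2*cos(3*s)/3 - 10*s*sin(3*s)/9 - 10*cos(3*s)/27.
Then F(pi/3) - F(0) = (10/27 - 5*pi**2/27) - (-10/27) = 20/27 - 5*pi**2/27.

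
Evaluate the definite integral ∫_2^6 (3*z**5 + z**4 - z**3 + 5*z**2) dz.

373072/15

By the power rule, an antiderivative is F(z) = z**6/2 + z**5/5 - z**4/4 + 5*z**3/3.
Then F(6) - F(2) = (124596/5) - (716/15) = 373072/15.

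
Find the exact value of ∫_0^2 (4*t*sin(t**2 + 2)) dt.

Let u = t**2 + 2, so du = 2*t dt. When t = 0, u = 2; when t = 2, u = 6.
The integral becomes 2·∫ sin(u) du from 2 to 6, with antiderivative -2*cos(u).
Back in t: F(t) = -2*cos(t**2 + 2).
Then F(2) - F(0) = (-2*cos(6)) - (-2*cos(2)) = -2*cos(6) + 2*cos(2).

-2*cos(6) + 2*cos(2)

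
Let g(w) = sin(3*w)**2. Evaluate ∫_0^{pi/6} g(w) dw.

pi/12

Use the identity sin^2(3*w) = (1 - cos(6*w))/2.
An antiderivative is F(w) = w/2 - sin(6*w)/12.
Then F(pi/6) - F(0) = (pi/12) - (0) = pi/12.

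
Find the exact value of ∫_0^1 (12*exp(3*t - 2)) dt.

-(4 - 4*exp(3))*exp(-2)

Let u = 3*t - 2, so du = 3 dt. When t = 0, u = -2; when t = 1, u = 1.
The integral becomes 4·∫ exp(u) du from -2 to 1, with antiderivative 4*exp(u).
Back in t: F(t) = 4*exp(3*t - 2).
Then F(1) - F(0) = (4*exp(1)) - (4*exp(-2)) = -(4 - 4*exp(3))*exp(-2).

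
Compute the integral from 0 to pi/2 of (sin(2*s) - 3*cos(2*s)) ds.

1

An antiderivative is F(s) = -3*sin(2*s)/2 - cos(2*s)/2.
Then F(pi/2) - F(0) = (1/2) - (-1/2) = 1.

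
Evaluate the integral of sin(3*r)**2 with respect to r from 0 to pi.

Use the identity sin^2(3*r) = (1 - cos(6*r))/2.
An antiderivative is F(r) = r/2 - sin(6*r)/12.
Then F(pi) - F(0) = (pi/2) - (0) = pi/2.

pi/2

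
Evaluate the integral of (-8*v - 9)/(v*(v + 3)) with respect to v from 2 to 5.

Factor the denominator: v**2 + 3*v = (v + 3)v.
Partial fractions: (-8*v - 9)/(v*(v + 3)) = -5/(v + 3) - 3/v.
An antiderivative is F(v) = -3*log(v) - 5*log(v + 3).
Then F(5) - F(2) = (-15*log(2) - 3*log(5)) - (-5*log(5) - 3*log(2)) = -12*log(2) + 2*log(5).

-12*log(2) + 2*log(5)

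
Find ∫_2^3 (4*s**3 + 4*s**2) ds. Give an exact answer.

By the power rule, an antiderivative is F(s) = s**4 + 4*s**3/3.
Then F(3) - F(2) = (117) - (80/3) = 271/3.

271/3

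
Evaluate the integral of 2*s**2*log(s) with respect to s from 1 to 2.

Integrate by parts once (u = ln s, dv = 2*s**2 ds).
An antiderivative is F(s) = 2*s**3*(3*log(s) - 1)/9.
Then F(2) - F(1) = (-16/9 + 16*log(2)/3) - (-2/9) = -14/9 + 16*log(2)/3.

-14/9 + 16*log(2)/3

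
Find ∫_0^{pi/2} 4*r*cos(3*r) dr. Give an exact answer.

-2*pi/3 - 4/9

Integrate by parts once (u = r, dv = 4*cos(3*r) dr).
An antiderivative is F(r) = 4*r*sin(3*r)/3 + 4*cos(3*r)/9.
Then F(pi/2) - F(0) = (-2*pi/3) - (4/9) = -2*pi/3 - 4/9.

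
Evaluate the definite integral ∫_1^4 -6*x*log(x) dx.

45/2 - 96*log(2)

Integrate by parts once (u = ln x, dv = -6*x dx).
An antiderivative is F(x) = -3*x**2*(2*log(x) - 1)/2.
Then F(4) - F(1) = (24 - 96*log(2)) - (3/2) = 45/2 - 96*log(2).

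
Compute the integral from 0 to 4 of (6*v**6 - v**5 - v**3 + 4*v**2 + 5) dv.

By the power rule, an antiderivative is F(v) = 6*v**7/7 - v**6/6 - v**4/4 + 4*v**3/3 + 5*v.
Then F(4) - F(0) = (281444/21) - (0) = 281444/21.

281444/21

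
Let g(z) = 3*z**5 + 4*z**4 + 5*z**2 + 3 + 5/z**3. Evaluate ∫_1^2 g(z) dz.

8741/120

By the power rule, an antiderivative is F(z) = z**6/2 + 4*z**5/5 + 5*z**3/3 + 3*z - 5/(2*z**2).
Then F(2) - F(1) = (9157/120) - (52/15) = 8741/120.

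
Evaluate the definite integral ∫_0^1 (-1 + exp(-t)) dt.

An antiderivative is F(t) = -t - exp(-t).
Then F(1) - F(0) = (-1 - exp(-1)) - (-1) = -exp(-1).

-exp(-1)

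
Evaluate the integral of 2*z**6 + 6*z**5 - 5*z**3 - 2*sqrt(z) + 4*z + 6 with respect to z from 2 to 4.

8*sqrt(2)/3 + 176440/21

By the power rule, an antiderivative is F(z) = 2*z**7/7 + z**6 - 5*z**4/4 - 4*z**(3/2)/3 + 2*z**2 + 6*z.
Then F(4) - F(2) = (178552/21) - (704/7 - 8*sqrt(2)/3) = 8*sqrt(2)/3 + 176440/21.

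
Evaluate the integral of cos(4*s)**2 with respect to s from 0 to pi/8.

pi/16

Use the identity cos^2(4*s) = (1 + cos(8*s))/2.
An antiderivative is F(s) = s/2 + sin(8*s)/16.
Then F(pi/8) - F(0) = (pi/16) - (0) = pi/16.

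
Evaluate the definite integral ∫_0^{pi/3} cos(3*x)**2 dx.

pi/6

Use the identity cos^2(3*x) = (1 + cos(6*x))/2.
An antiderivative is F(x) = x/2 + sin(6*x)/12.
Then F(pi/3) - F(0) = (pi/6) - (0) = pi/6.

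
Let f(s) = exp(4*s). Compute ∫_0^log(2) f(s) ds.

Let u = exp(s), so du = exp(s) ds. When s = 0, u = 1; when s = log(2), u = 2.
The integral becomes ∫ u**3 du from 1 to 2, with antiderivative u**4/4.
Back in s: F(s) = exp(4*s)/4.
Then F(log(2)) - F(0) = (4) - (1/4) = 15/4.

15/4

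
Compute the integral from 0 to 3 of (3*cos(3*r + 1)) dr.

-sin(1) + sin(10)

Let u = 3*r + 1, so du = 3 dr. When r = 0, u = 1; when r = 3, u = 10.
The integral becomes ∫ cos(u) du from 1 to 10, with antiderivative sin(u).
Back in r: F(r) = sin(3*r + 1).
Then F(3) - F(0) = (sin(10)) - (sin(1)) = -sin(1) + sin(10).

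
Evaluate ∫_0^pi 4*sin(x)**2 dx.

2*pi

Use the identity sin^2(x) = (1 - cos(2*x))/2.
An antiderivative is F(x) = 2*x - sin(2*x).
Then F(pi) - F(0) = (2*pi) - (0) = 2*pi.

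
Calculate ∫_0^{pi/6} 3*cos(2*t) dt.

An antiderivative is F(t) = 3*sin(2*t)/2.
Then F(pi/6) - F(0) = (3*sqrt(3)/4) - (0) = 3*sqrt(3)/4.

3*sqrt(3)/4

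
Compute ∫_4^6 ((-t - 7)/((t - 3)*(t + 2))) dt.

Factor the denominator: t**2 - t - 6 = (t + 2)(t - 3).
Partial fractions: (-t - 7)/((t - 3)*(t + 2)) = 1/(t + 2) - 2/(t - 3).
An antiderivative is F(t) = -2*log(t - 3) + log(t + 2).
Then F(6) - F(4) = (log(8/9)) - (log(6)) = log(4/27).

log(4/27)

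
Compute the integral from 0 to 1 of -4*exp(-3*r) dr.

An antiderivative is F(r) = 4*exp(-3*r)/3.
Then F(1) - F(0) = (4*exp(-3)/3) - (4/3) = -4/3 + 4*exp(-3)/3.

-4/3 + 4*exp(-3)/3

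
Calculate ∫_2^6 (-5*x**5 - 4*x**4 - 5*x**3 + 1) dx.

-699268/15

By the power rule, an antiderivative is F(x) = -5*x**6/6 - 4*x**5/5 - 5*x**4/4 + x.
Then F(6) - F(2) = (-233574/5) - (-1454/15) = -699268/15.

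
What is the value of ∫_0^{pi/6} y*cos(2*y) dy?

-1/8 + sqrt(3)*pi/24

Integrate by parts once (u = y, dv = cos(2*y) dy).
An antiderivative is F(y) = y*sin(2*y)/2 + cos(2*y)/4.
Then F(pi/6) - F(0) = (1/8 + sqrt(3)*pi/24) - (1/4) = -1/8 + sqrt(3)*pi/24.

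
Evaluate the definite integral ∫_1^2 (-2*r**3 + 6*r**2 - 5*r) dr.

By the power rule, an antiderivative is F(r) = -r**4/2 + 2*r**3 - 5*r**2/2.
Then F(2) - F(1) = (-2) - (-1) = -1.

-1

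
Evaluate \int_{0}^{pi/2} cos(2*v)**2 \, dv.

Use the identity cos^2(2*v) = (1 + cos(4*v))/2.
An antiderivative is F(v) = v/2 + sin(4*v)/8.
Then F(pi/2) - F(0) = (pi/4) - (0) = pi/4.

pi/4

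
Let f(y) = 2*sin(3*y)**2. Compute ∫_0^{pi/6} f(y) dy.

pi/6

Use the identity sin^2(3*y) = (1 - cos(6*y))/2.
An antiderivative is F(y) = y - sin(6*y)/6.
Then F(pi/6) - F(0) = (pi/6) - (0) = pi/6.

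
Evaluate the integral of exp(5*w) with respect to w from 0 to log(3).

Let u = exp(w), so du = exp(w) dw. When w = 0, u = 1; when w = log(3), u = 3.
The integral becomes ∫ u**4 du from 1 to 3, with antiderivative u**5/5.
Back in w: F(w) = exp(5*w)/5.
Then F(log(3)) - F(0) = (243/5) - (1/5) = 242/5.

242/5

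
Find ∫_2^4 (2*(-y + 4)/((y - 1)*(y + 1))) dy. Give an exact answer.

-5*log(5) + 8*log(3)

Factor the denominator: y**2 - 1 = (y + 1)(y - 1).
Partial fractions: 2*(-y + 4)/((y - 1)*(y + 1)) = -5/(y + 1) + 3/(y - 1).
An antiderivative is F(y) = 3*log(y - 1) - 5*log(y + 1).
Then F(4) - F(2) = (-5*log(5) + 3*log(3)) - (-5*log(3)) = -5*log(5) + 8*log(3).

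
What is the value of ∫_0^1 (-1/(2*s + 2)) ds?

-log(2)/2

An antiderivative is F(s) = -log(2*s + 2)/2.
Then F(1) - F(0) = (-log(2)) - (-log(2)/2) = -log(2)/2.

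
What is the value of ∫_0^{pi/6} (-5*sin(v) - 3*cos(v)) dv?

-13/2 + 5*sqrt(3)/2

An antiderivative is F(v) = -3*sin(v) + 5*cos(v).
Then F(pi/6) - F(0) = (-3/2 + 5*sqrt(3)/2) - (5) = -13/2 + 5*sqrt(3)/2.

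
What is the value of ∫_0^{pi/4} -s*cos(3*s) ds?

-sqrt(2)*pi/24 + sqrt(2)/18 + 1/9

Integrate by parts once (u = s, dv = -cos(3*s) ds).
An antiderivative is F(s) = -s*sin(3*s)/3 - cos(3*s)/9.
Then F(pi/4) - F(0) = (sqrt(2)*(4 - 3*pi)/72) - (-1/9) = -sqrt(2)*pi/24 + sqrt(2)/18 + 1/9.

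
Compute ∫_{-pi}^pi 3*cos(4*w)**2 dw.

3*pi

Use the identity cos^2(4*w) = (1 + cos(8*w))/2.
An antiderivative is F(w) = 3*w/2 + 3*sin(8*w)/16.
Then F(pi) - F(-pi) = (3*pi/2) - (-3*pi/2) = 3*pi.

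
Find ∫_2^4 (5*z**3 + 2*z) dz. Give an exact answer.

312

By the power rule, an antiderivative is F(z) = 5*z**4/4 + z**2.
Then F(4) - F(2) = (336) - (24) = 312.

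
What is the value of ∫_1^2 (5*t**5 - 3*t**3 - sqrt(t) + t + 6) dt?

By the power rule, an antiderivative is F(t) = 5*t**6/6 - 3*t**4/4 - 2*t**(3/2)/3 + t**2/2 + 6*t.
Then F(2) - F(1) = (166/3 - 4*sqrt(2)/3) - (71/12) = 593/12 - 4*sqrt(2)/3.

593/12 - 4*sqrt(2)/3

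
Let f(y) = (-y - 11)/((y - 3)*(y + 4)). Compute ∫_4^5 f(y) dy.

log(9/32)

Factor the denominator: y**2 + y - 12 = (y + 4)(y - 3).
Partial fractions: (-y - 11)/((y - 3)*(y + 4)) = 1/(y + 4) - 2/(y - 3).
An antiderivative is F(y) = -2*log(y - 3) + log(y + 4).
Then F(5) - F(4) = (log(9/4)) - (log(8)) = log(9/32).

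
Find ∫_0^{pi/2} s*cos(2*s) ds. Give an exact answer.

-1/2

Integrate by parts once (u = s, dv = cos(2*s) ds).
An antiderivative is F(s) = s*sin(2*s)/2 + cos(2*s)/4.
Then F(pi/2) - F(0) = (-1/4) - (1/4) = -1/2.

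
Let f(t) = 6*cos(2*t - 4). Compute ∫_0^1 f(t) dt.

Let u = 2*t - 4, so du = 2 dt. When t = 0, u = -4; when t = 1, u = -2.
The integral becomes 3·∫ cos(u) du from -4 to -2, with antiderivative 3*sin(u).
Back in t: F(t) = 3*sin(2*t - 4).
Then F(1) - F(0) = (-3*sin(2)) - (-3*sin(4)) = -3*sin(2) + 3*sin(4).

-3*sin(2) + 3*sin(4)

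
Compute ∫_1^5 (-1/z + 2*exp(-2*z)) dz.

-log(5) - exp(-10) + exp(-2)

An antiderivative is F(z) = -log(z) - exp(-2*z).
Then F(5) - F(1) = (-log(5) - exp(-10)) - (-exp(-2)) = -log(5) - exp(-10) + exp(-2).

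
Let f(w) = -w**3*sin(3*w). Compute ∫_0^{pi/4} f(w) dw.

sqrt(2)*(-36*pi**2 - 9*pi**3 + 128 + 96*pi)/3456

Integrate by parts 3 times (u = w^3, dv = -sin(3*w) dw).
An antiderivative is F(w) = w**3*cos(3*w)/3 - w**2*sin(3*w)/3 - 2*w*cos(3*w)/9 + 2*sin(3*w)/27.
Then F(pi/4) - F(0) = (sqrt(2)*(-36*pi**2 - 9*pi**3 + 128 + 96*pi)/3456) - (0) = sqrt(2)*(-36*pi**2 - 9*pi**3 + 128 + 96*pi)/3456.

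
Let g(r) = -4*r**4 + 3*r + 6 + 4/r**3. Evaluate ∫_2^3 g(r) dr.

-6976/45

By the power rule, an antiderivative is F(r) = -4*r**5/5 + 3*r**2/2 + 6*r - 2/r**2.
Then F(3) - F(2) = (-14681/90) - (-81/10) = -6976/45.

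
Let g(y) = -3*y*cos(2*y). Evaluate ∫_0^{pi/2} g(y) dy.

Integrate by parts once (u = y, dv = -3*cos(2*y) dy).
An antiderivative is F(y) = -3*y*sin(2*y)/2 - 3*cos(2*y)/4.
Then F(pi/2) - F(0) = (3/4) - (-3/4) = 3/2.

3/2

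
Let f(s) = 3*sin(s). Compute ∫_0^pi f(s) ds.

An antiderivative is F(s) = -3*cos(s).
Then F(pi) - F(0) = (3) - (-3) = 6.

6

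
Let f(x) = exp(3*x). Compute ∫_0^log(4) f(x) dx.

21

Let u = exp(x), so du = exp(x) dx. When x = 0, u = 1; when x = log(4), u = 4.
The integral becomes ∫ u**2 du from 1 to 4, with antiderivative u**3/3.
Back in x: F(x) = exp(3*x)/3.
Then F(log(4)) - F(0) = (64/3) - (1/3) = 21.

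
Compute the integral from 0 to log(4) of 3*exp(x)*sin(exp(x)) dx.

Let u = exp(x), so du = exp(x) dx. When x = 0, u = 1; when x = log(4), u = 4.
The integral becomes 3·∫ sin(u) du from 1 to 4, with antiderivative -3*cos(u).
Back in x: F(x) = -3*cos(exp(x)).
Then F(log(4)) - F(0) = (-3*cos(4)) - (-3*cos(1)) = 3*cos(1) - 3*cos(4).

3*cos(1) - 3*cos(4)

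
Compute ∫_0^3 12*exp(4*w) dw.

Let u = 4*w, so du = 4 dw. When w = 0, u = 0; when w = 3, u = 12.
The integral becomes 3·∫ exp(u) du from 0 to 12, with antiderivative 3*exp(u).
Back in w: F(w) = 3*exp(4*w).
Then F(3) - F(0) = (3*exp(12)) - (3) = -3 + 3*exp(12).

-3 + 3*exp(12)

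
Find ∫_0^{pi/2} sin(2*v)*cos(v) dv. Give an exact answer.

Use the identity sin(2*v)cos(v) = [sin(3*v) + sin(v)]/2.
An antiderivative is F(v) = -cos(v)/2 - cos(3*v)/6.
Then F(pi/2) - F(0) = (0) - (-2/3) = 2/3.

2/3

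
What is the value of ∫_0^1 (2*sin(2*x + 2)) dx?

cos(2) - cos(4)

Let u = 2*x + 2, so du = 2 dx. When x = 0, u = 2; when x = 1, u = 4.
The integral becomes ∫ sin(u) du from 2 to 4, with antiderivative -cos(u).
Back in x: F(x) = -cos(2*x + 2).
Then F(1) - F(0) = (-cos(4)) - (-cos(2)) = cos(2) - cos(4).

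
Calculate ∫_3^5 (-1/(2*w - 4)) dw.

An antiderivative is F(w) = -log(2*w - 4)/2.
Then F(5) - F(3) = (-log(6)/2) - (-log(2)/2) = -log(6)/2 + log(2)/2.

-log(6)/2 + log(2)/2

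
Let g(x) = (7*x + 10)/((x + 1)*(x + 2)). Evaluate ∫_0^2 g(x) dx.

4*log(2) + 3*log(3)

Factor the denominator: x**2 + 3*x + 2 = (x + 2)(x + 1).
Partial fractions: (7*x + 10)/((x + 1)*(x + 2)) = 4/(x + 2) + 3/(x + 1).
An antiderivative is F(x) = 3*log(x + 1) + 4*log(x + 2).
Then F(2) - F(0) = (3*log(3) + 8*log(2)) - (log(16)) = 4*log(2) + 3*log(3).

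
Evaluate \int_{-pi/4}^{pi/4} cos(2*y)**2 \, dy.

pi/4

Use the identity cos^2(2*y) = (1 + cos(4*y))/2.
An antiderivative is F(y) = y/2 + sin(4*y)/8.
Then F(pi/4) - F(-pi/4) = (pi/8) - (-pi/8) = pi/4.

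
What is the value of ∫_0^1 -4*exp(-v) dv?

-4 + 4*exp(-1)

An antiderivative is F(v) = 4*exp(-v).
Then F(1) - F(0) = (4*exp(-1)) - (4) = -4 + 4*exp(-1).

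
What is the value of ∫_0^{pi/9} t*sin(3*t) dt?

-pi/54 + sqrt(3)/18

Integrate by parts once (u = t, dv = sin(3*t) dt).
An antiderivative is F(t) = -t*cos(3*t)/3 + sin(3*t)/9.
Then F(pi/9) - F(0) = (-pi/54 + sqrt(3)/18) - (0) = -pi/54 + sqrt(3)/18.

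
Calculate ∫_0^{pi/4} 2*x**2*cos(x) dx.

sqrt(2)*(-32 + pi**2 + 8*pi)/16

Integrate by parts twice (u = x^2, dv = 2*cos(x) dx).
An antiderivative is F(x) = 2*x**2*sin(x) + 4*x*cos(x) - 4*sin(x).
Then F(pi/4) - F(0) = (sqrt(2)*(-32 + pi**2 + 8*pi)/16) - (0) = sqrt(2)*(-32 + pi**2 + 8*pi)/16.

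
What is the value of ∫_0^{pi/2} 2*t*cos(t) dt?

-2 + pi

Integrate by parts once (u = t, dv = 2*cos(t) dt).
An antiderivative is F(t) = 2*t*sin(t) + 2*cos(t).
Then F(pi/2) - F(0) = (pi) - (2) = -2 + pi.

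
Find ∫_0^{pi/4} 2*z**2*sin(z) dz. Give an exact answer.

Integrate by parts twice (u = z^2, dv = 2*sin(z) dz).
An antiderivative is F(z) = -2*z**2*cos(z) + 4*z*sin(z) + 4*cos(z).
Then F(pi/4) - F(0) = (sqrt(2)*(-pi**2 + 8*pi + 32)/16) - (4) = -4 - sqrt(2)*pi**2/16 + sqrt(2)*pi/2 + 2*sqrt(2).

-4 - sqrt(2)*pi**2/16 + sqrt(2)*pi/2 + 2*sqrt(2)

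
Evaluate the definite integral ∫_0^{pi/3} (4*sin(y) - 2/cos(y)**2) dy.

2 - 2*sqrt(3)

An antiderivative is F(y) = -4*cos(y) - 2*tan(y).
Then F(pi/3) - F(0) = (-2*sqrt(3) - 2) - (-4) = 2 - 2*sqrt(3).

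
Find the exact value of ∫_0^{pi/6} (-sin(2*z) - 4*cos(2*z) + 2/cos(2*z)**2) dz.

-1/4

An antiderivative is F(z) = -2*sin(2*z) + cos(2*z)/2 + tan(2*z).
Then F(pi/6) - F(0) = (1/4) - (1/2) = -1/4.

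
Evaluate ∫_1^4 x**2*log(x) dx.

Integrate by parts once (u = ln x, dv = x**2 dx).
An antiderivative is F(x) = x**3*(3*log(x) - 1)/9.
Then F(4) - F(1) = (-64/9 + 128*log(2)/3) - (-1/9) = -7 + 128*log(2)/3.

-7 + 128*log(2)/3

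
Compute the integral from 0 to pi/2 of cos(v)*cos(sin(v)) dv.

sin(1)

Let u = sin(v), so du = cos(v) dv. When v = 0, u = 0; when v = pi/2, u = 1.
The integral becomes ∫ cos(u) du from 0 to 1, with antiderivative sin(u).
Back in v: F(v) = sin(sin(v)).
Then F(pi/2) - F(0) = (sin(1)) - (0) = sin(1).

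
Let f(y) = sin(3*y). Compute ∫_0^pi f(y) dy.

2/3

An antiderivative is F(y) = -cos(3*y)/3.
Then F(pi) - F(0) = (1/3) - (-1/3) = 2/3.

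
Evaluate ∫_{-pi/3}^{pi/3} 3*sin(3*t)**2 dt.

Use the identity sin^2(3*t) = (1 - cos(6*t))/2.
An antiderivative is F(t) = 3*t/2 - sin(6*t)/4.
Then F(pi/3) - F(-pi/3) = (pi/2) - (-pi/2) = pi.

pi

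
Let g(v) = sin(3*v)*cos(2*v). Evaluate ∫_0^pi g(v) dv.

6/5

Use the identity sin(3*v)cos(2*v) = [sin(5*v) + sin(v)]/2.
An antiderivative is F(v) = -cos(v)/2 - cos(5*v)/10.
Then F(pi) - F(0) = (3/5) - (-3/5) = 6/5.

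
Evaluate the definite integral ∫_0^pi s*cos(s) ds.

-2

Integrate by parts once (u = s, dv = cos(s) ds).
An antiderivative is F(s) = s*sin(s) + cos(s).
Then F(pi) - F(0) = (-1) - (1) = -2.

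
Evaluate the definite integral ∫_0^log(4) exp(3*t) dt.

21

Let u = exp(t), so du = exp(t) dt. When t = 0, u = 1; when t = log(4), u = 4.
The integral becomes ∫ u**2 du from 1 to 4, with antiderivative u**3/3.
Back in t: F(t) = exp(3*t)/3.
Then F(log(4)) - F(0) = (64/3) - (1/3) = 21.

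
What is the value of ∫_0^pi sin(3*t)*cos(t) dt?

0

Use the identity sin(3*t)cos(t) = [sin(4*t) + sin(2*t)]/2.
An antiderivative is F(t) = -cos(2*t)/4 - cos(4*t)/8.
Then F(pi) - F(0) = (-3/8) - (-3/8) = 0.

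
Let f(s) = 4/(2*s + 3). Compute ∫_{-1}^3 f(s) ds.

An antiderivative is F(s) = 2*log(2*s + 3).
Then F(3) - F(-1) = (log(81)) - (0) = log(81).

log(81)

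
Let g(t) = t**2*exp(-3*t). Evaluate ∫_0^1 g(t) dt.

Integrate by parts twice (u = t^2, dv = exp(-3*t) dt).
An antiderivative is F(t) = (-9*t**2 - 6*t - 2)*exp(-3*t)/27.
Then F(1) - F(0) = (-17*exp(-3)/27) - (-2/27) = 2/27 - 17*exp(-3)/27.

2/27 - 17*exp(-3)/27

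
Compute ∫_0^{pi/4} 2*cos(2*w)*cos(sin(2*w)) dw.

Let u = sin(2*w), so du = 2*cos(2*w) dw. When w = 0, u = 0; when w = pi/4, u = 1.
The integral becomes ∫ cos(u) du from 0 to 1, with antiderivative sin(u).
Back in w: F(w) = sin(sin(2*w)).
Then F(pi/4) - F(0) = (sin(1)) - (0) = sin(1).

sin(1)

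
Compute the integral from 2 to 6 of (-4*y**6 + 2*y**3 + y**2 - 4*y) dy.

-3344144/21

By the power rule, an antiderivative is F(y) = -4*y**7/7 + y**4/2 + y**3/3 - 2*y**2.
Then F(6) - F(2) = (-1115208/7) - (-1480/21) = -3344144/21.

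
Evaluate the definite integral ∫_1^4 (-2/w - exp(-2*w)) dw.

(-8*exp(8)*log(2) - exp(6) + 1)*exp(-8)/2

An antiderivative is F(w) = -2*log(w) + exp(-2*w)/2.
Then F(4) - F(1) = (-4*log(2) + exp(-8)/2) - (exp(-2)/2) = (-8*exp(8)*log(2) - exp(6) + 1)*exp(-8)/2.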